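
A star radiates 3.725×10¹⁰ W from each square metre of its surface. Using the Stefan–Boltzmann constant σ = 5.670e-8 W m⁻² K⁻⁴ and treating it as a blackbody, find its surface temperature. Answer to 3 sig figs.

I = σT⁴, so T = (I/σ)^(1/4) = (3.725×10¹⁰/(5.670×10⁻⁸))^(1/4) = 2.85×10⁴ K.

T ≈ 2.85×10⁴ K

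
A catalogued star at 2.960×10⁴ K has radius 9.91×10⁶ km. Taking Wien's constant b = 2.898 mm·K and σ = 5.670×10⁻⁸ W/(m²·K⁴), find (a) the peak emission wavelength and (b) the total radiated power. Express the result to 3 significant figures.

(a) λ_max = b/T = 2.898×10⁻³/2.960×10⁴ = 9.791×10⁻⁸ m = 97.9 nm.
Surface area A = 4πR² = 4π(9.91×10⁹ m)² = 1.23412×10²¹ m².
(b) P = σAT⁴ = 5.670×10⁻⁸×1.23412×10²¹×(2.960×10⁴)⁴ = 5.37×10³¹ W.

λ_max ≈ 97.9 nm; P ≈ 5.37×10³¹ W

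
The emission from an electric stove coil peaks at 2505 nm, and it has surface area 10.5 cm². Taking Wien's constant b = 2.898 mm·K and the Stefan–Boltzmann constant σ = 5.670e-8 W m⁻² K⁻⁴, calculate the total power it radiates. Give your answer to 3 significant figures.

Wien's law: T = b/λ_max = 2.898×10⁻³/2.505×10⁻⁶ = 1156.89 K.
Area A = 10.5 cm² = 1.05×10⁻³ m².
Then P = σAT⁴ = 5.670×10⁻⁸×1.05×10⁻³×(1156.89)⁴ = 107 W.

P ≈ 107 W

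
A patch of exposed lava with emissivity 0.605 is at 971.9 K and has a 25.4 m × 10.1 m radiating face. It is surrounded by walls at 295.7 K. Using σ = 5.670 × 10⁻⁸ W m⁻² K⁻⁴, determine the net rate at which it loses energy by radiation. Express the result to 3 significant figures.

Area A = 25.4 × 10.1 = 256.54 m².
Net radiated power P_net = εσA(T⁴ − T₀⁴) = 0.605×5.670×10⁻⁸×256.54×(971.9⁴ − 295.7⁴).
T⁴ − T₀⁴ = 8.92250×10¹¹ − 7.64549×10⁹ = 8.84605×10¹¹ K⁴, so P_net = 7.78×10⁶ W.

Net loss ≈ 7.78×10⁶ W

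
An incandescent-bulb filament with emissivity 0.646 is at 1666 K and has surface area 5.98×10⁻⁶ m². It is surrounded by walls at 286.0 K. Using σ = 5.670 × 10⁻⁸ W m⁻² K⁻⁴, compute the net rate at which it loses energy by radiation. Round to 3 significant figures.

Net loss ≈ 1.69 W

Area A = 5.98×10⁻⁶ m².
Net radiated power P_net = εσA(T⁴ − T₀⁴) = 0.646×5.670×10⁻⁸×5.98×10⁻⁶×(1666⁴ − 286.0⁴).
T⁴ − T₀⁴ = 7.70371×10¹² − 6.69059×10⁹ = 7.69702×10¹² K⁴, so P_net = 1.69 W.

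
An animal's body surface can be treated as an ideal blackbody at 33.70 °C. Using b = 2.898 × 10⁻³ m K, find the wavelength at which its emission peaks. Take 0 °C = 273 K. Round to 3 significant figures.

T = 33.70 °C + 273 = 306.70 K.
Wien's displacement law: λ_max = b/T = (2.898×10⁻³ m·K)/(306.70 K) = 9.449×10⁻⁶ m.
That is 9.45 μm, in the infrared range.

λ_max ≈ 9.45 μm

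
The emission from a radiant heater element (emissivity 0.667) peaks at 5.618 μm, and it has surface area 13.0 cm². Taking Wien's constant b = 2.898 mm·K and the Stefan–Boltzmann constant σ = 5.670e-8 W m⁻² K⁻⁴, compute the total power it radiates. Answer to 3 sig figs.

P ≈ 3.48 W

Wien's law: T = b/λ_max = 2.898×10⁻³/5.618×10⁻⁶ = 515.842 K.
Area A = 13.0 cm² = 1.30×10⁻³ m².
Then P = εσAT⁴ = 0.667×5.670×10⁻⁸×1.30×10⁻³×(515.842)⁴ = 3.48 W.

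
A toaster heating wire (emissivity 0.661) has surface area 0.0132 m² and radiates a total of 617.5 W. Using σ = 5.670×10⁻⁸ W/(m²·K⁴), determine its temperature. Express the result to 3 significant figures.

T ≈ 1.06×10³ K

Area A = 0.0132 m².
P = εσAT⁴ ⇒ T = (P/(εσA))^(1/4) = (617.5/(0.661×5.670×10⁻⁸×0.0132))^(1/4) = 1.06×10³ K.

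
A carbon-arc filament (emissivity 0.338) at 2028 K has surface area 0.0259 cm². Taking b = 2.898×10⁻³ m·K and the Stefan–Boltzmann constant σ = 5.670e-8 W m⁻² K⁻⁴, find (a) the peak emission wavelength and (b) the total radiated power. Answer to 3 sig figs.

(a) λ_max = b/T = 2.898×10⁻³/2028 = 1.429×10⁻⁶ m = 1.43 μm.
Area A = 0.0259 cm² = 2.59×10⁻⁶ m².
(b) P = εσAT⁴ = 0.338×5.670×10⁻⁸×2.59×10⁻⁶×(2028)⁴ = 0.840 W.

λ_max ≈ 1.43 μm; P ≈ 0.840 W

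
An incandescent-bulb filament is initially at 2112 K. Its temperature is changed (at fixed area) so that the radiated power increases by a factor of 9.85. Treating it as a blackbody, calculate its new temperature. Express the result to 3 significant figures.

P ∝ T⁴, so T₂/T₁ = (P₂/P₁)^(1/4) = (9.85)^(1/4) = 1.77157.
T₂ = 2112 × 1.77157 = 3.74×10³ K.

T₂ ≈ 3.74×10³ K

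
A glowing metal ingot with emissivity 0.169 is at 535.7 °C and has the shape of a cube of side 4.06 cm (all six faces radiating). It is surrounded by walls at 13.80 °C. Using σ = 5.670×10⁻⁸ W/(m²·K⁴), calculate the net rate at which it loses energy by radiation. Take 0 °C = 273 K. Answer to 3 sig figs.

T = 535.7 °C + 273 = 808.7 K.
Surroundings: T = 13.80 °C + 273 = 286.80 K.
Area A = 6s² = 6×(0.0406 m)² = 9.89016×10⁻³ m².
Net radiated power P_net = εσA(T⁴ − T₀⁴) = 0.169×5.670×10⁻⁸×9.89016×10⁻³×(808.7⁴ − 286.80⁴).
T⁴ − T₀⁴ = 4.27710×10¹¹ − 6.76576×10⁹ = 4.20944×10¹¹ K⁴, so P_net = 39.9 W.

Net loss ≈ 39.9 W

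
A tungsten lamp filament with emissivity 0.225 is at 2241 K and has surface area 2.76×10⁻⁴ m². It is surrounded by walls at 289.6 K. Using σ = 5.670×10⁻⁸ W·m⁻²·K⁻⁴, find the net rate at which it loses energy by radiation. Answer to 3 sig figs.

Area A = 2.76×10⁻⁴ m².
Net radiated power P_net = εσA(T⁴ − T₀⁴) = 0.225×5.670×10⁻⁸×2.76×10⁻⁴×(2241⁴ − 289.6⁴).
T⁴ − T₀⁴ = 2.52213×10¹³ − 7.03387×10⁹ = 2.52143×10¹³ K⁴, so P_net = 88.8 W.

Net loss ≈ 88.8 W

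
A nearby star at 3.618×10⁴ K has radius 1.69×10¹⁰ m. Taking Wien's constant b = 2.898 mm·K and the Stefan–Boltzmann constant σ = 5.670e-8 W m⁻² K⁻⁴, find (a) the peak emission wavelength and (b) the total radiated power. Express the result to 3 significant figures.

λ_max ≈ 80.1 nm; P ≈ 3.49×10³² W

(a) λ_max = b/T = 2.898×10⁻³/3.618×10⁴ = 8.010×10⁻⁸ m = 80.1 nm.
Surface area A = 4πR² = 4π(1.69×10¹⁰ m)² = 3.58908×10²¹ m².
(b) P = σAT⁴ = 5.670×10⁻⁸×3.58908×10²¹×(3.618×10⁴)⁴ = 3.49×10³² W.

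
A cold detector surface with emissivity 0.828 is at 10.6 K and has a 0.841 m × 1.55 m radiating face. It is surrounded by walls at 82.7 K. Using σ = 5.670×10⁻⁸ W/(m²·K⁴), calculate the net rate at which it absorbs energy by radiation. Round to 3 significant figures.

Area A = 0.841 × 1.55 = 1.30355 m².
Net radiated power P_net = εσA(T⁴ − T₀⁴) = 0.828×5.670×10⁻⁸×1.30355×(10.6⁴ − 82.7⁴).
T⁴ − T₀⁴ = 12624.8 − 4.67759×10⁷ = -4.67633×10⁷ K⁴, so P_net = -2.86 W — negative, meaning a net gain of 2.86 W.

Net gain ≈ 2.86 W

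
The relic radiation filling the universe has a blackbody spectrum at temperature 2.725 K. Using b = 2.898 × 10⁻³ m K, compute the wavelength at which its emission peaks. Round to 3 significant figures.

λ_max ≈ 1.06×10⁻³ m

Wien's displacement law: λ_max = b/T = (2.898×10⁻³ m·K)/(2.725 K) = 1.063×10⁻³ m.
That is 1.06×10⁻³ m, in the microwave range.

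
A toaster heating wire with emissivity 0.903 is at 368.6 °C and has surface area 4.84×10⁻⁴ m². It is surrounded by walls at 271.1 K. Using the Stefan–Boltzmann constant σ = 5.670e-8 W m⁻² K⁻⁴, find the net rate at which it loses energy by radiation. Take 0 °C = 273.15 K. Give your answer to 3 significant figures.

Net loss ≈ 4.07 W

T = 368.6 °C + 273.15 = 641.75 K.
Area A = 4.84×10⁻⁴ m².
Net radiated power P_net = εσA(T⁴ − T₀⁴) = 0.903×5.670×10⁻⁸×4.84×10⁻⁴×(641.75⁴ − 271.1⁴).
T⁴ − T₀⁴ = 1.69615×10¹¹ − 5.40155×10⁹ = 1.64213×10¹¹ K⁴, so P_net = 4.07 W.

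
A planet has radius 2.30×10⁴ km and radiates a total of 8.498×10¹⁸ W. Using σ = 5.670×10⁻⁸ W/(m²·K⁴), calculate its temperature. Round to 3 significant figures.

Surface area A = 4πR² = 4π(2.30×10⁷ m)² = 6.64761×10¹⁵ m².
P = σAT⁴ ⇒ T = (P/(σA))^(1/4) = (8.498×10¹⁸/(5.670×10⁻⁸×6.64761×10¹⁵))^(1/4) = 387 K.

T ≈ 387 K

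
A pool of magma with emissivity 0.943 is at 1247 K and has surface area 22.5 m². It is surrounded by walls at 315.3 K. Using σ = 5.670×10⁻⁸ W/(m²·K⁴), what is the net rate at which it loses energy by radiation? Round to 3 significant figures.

Area A = 22.5 m².
Net radiated power P_net = εσA(T⁴ − T₀⁴) = 0.943×5.670×10⁻⁸×22.5×(1247⁴ − 315.3⁴).
T⁴ − T₀⁴ = 2.41805×10¹² − 9.88316×10⁹ = 2.40817×10¹² K⁴, so P_net = 2.90×10⁶ W.

Net loss ≈ 2.90×10⁶ W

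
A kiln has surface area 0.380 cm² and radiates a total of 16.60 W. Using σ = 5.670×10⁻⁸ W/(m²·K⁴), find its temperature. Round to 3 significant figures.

T ≈ 1.67×10³ K

Area A = 0.380 cm² = 3.80×10⁻⁵ m².
P = σAT⁴ ⇒ T = (P/(σA))^(1/4) = (16.60/(5.670×10⁻⁸×3.80×10⁻⁵))^(1/4) = 1.67×10³ K.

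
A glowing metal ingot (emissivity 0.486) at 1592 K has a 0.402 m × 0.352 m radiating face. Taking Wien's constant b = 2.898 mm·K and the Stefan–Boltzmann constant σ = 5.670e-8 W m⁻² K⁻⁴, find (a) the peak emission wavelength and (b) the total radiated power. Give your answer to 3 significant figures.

λ_max ≈ 1.82×10³ nm; P ≈ 2.50×10⁴ W

(a) λ_max = b/T = 2.898×10⁻³/1592 = 1.820×10⁻⁶ m = 1.82×10³ nm.
Area A = 0.402 × 0.352 = 0.141504 m².
(b) P = εσAT⁴ = 0.486×5.670×10⁻⁸×0.141504×(1592)⁴ = 2.50×10⁴ W.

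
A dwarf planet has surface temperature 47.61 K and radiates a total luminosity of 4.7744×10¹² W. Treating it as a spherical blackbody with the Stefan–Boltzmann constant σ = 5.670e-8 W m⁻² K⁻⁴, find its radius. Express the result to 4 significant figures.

L = 4πR²σT⁴ ⇒ R = √(L/(4πσT⁴)).
σT⁴ = 0.291324 W/m², so R = √(4.7744×10¹²/(4π×0.291324)) = 1.142×10⁶ m.

R ≈ 1.142×10⁶ m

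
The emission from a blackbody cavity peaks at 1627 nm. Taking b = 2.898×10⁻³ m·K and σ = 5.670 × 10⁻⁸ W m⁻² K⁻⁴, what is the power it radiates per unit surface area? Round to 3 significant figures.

Wien's law: T = b/λ_max = 2.898×10⁻³/1.627×10⁻⁶ = 1781.19 K.
Then I = σT⁴ = 5.670×10⁻⁸×(1781.19)⁴ = 5.71×10⁵ W/m².

I ≈ 5.71×10⁵ W/m²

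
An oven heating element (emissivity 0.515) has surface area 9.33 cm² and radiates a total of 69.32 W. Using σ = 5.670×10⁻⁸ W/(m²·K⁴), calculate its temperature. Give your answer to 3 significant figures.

Area A = 9.33 cm² = 9.33×10⁻⁴ m².
P = εσAT⁴ ⇒ T = (P/(εσA))^(1/4) = (69.32/(0.515×5.670×10⁻⁸×9.33×10⁻⁴))^(1/4) = 1.26×10³ K.

T ≈ 1.26×10³ K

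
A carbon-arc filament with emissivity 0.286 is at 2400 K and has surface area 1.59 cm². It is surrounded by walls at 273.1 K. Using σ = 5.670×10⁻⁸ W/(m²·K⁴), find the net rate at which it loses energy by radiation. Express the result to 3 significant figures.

Net loss ≈ 85.5 W

Area A = 1.59 cm² = 1.59×10⁻⁴ m².
Net radiated power P_net = εσA(T⁴ − T₀⁴) = 0.286×5.670×10⁻⁸×1.59×10⁻⁴×(2400⁴ − 273.1⁴).
T⁴ − T₀⁴ = 3.31776×10¹³ − 5.56271×10⁹ = 3.31720×10¹³ K⁴, so P_net = 85.5 W.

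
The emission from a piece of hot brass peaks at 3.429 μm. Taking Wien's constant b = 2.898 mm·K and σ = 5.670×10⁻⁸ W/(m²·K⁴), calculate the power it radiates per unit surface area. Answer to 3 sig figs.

Wien's law: T = b/λ_max = 2.898×10⁻³/3.429×10⁻⁶ = 845.144 K.
Then I = σT⁴ = 5.670×10⁻⁸×(845.144)⁴ = 2.89×10⁴ W/m².

I ≈ 2.89×10⁴ W/m²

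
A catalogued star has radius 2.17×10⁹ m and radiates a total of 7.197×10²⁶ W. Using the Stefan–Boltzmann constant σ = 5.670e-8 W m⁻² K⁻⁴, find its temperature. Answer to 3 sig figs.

T ≈ 3.83×10³ K

Surface area A = 4πR² = 4π(2.17×10⁹ m)² = 5.91738×10¹⁹ m².
P = σAT⁴ ⇒ T = (P/(σA))^(1/4) = (7.197×10²⁶/(5.670×10⁻⁸×5.91738×10¹⁹))^(1/4) = 3.83×10³ K.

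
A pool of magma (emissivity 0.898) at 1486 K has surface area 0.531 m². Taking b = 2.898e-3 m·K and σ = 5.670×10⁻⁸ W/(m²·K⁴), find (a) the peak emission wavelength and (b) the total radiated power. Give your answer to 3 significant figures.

(a) λ_max = b/T = 2.898×10⁻³/1486 = 1.950×10⁻⁶ m = 1.95 μm.
Area A = 0.531 m².
(b) P = εσAT⁴ = 0.898×5.670×10⁻⁸×0.531×(1486)⁴ = 1.32×10⁵ W.

λ_max ≈ 1.95 μm; P ≈ 1.32×10⁵ W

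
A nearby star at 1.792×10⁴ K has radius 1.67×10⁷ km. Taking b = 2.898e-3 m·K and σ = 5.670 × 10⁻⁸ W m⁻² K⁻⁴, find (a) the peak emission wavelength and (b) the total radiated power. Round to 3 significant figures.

λ_max ≈ 162 nm; P ≈ 2.05×10³¹ W

(a) λ_max = b/T = 2.898×10⁻³/1.792×10⁴ = 1.617×10⁻⁷ m = 162 nm.
Surface area A = 4πR² = 4π(1.67×10¹⁰ m)² = 3.50464×10²¹ m².
(b) P = σAT⁴ = 5.670×10⁻⁸×3.50464×10²¹×(1.792×10⁴)⁴ = 2.05×10³¹ W.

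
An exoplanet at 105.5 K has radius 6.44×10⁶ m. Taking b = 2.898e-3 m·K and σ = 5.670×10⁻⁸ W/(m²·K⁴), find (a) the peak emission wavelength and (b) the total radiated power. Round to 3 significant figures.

(a) λ_max = b/T = 2.898×10⁻³/105.5 = 2.747×10⁻⁵ m = 27.5 μm.
Surface area A = 4πR² = 4π(6.44×10⁶ m)² = 5.21173×10¹⁴ m².
(b) P = σAT⁴ = 5.670×10⁻⁸×5.21173×10¹⁴×(105.5)⁴ = 3.66×10¹⁵ W.

λ_max ≈ 27.5 μm; P ≈ 3.66×10¹⁵ W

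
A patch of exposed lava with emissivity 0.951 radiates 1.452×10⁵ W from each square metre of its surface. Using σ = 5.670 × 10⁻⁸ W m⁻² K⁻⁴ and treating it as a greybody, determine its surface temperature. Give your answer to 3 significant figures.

I = εσT⁴, so T = (I/εσ)^(1/4) = (1.452×10⁵/(0.951×5.670×10⁻⁸))^(1/4) = 1.28×10³ K.

T ≈ 1.28×10³ K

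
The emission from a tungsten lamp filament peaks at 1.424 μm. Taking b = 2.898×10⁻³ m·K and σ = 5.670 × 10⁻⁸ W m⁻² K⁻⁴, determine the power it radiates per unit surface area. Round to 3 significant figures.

Wien's law: T = b/λ_max = 2.898×10⁻³/1.424×10⁻⁶ = 2035.11 K.
Then I = σT⁴ = 5.670×10⁻⁸×(2035.11)⁴ = 9.73×10⁵ W/m².

I ≈ 9.73×10⁵ W/m²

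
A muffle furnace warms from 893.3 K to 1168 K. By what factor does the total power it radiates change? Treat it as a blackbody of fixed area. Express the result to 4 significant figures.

P ∝ T⁴, so P₂/P₁ = (T₂/T₁)⁴ = (1168/893.3)⁴ = (1.30751)⁴ = 2.923.

P₂/P₁ ≈ 2.923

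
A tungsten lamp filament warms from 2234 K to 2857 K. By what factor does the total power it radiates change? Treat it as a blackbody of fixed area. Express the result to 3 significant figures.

P₂/P₁ ≈ 2.67

P ∝ T⁴, so P₂/P₁ = (T₂/T₁)⁴ = (2857/2234)⁴ = (1.27887)⁴ = 2.67.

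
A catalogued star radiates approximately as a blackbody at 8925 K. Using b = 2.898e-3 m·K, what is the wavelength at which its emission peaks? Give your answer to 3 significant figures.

λ_max ≈ 325 nm

Wien's displacement law: λ_max = b/T = (2.898×10⁻³ m·K)/(8925 K) = 3.247×10⁻⁷ m.
That is 325 nm, in the ultraviolet range.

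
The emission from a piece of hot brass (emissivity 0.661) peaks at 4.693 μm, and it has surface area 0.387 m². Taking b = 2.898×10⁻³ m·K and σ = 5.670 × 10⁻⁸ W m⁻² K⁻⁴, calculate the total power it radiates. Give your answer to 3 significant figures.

Wien's law: T = b/λ_max = 2.898×10⁻³/4.693×10⁻⁶ = 617.515 K.
Area A = 0.387 m².
Then P = εσAT⁴ = 0.661×5.670×10⁻⁸×0.387×(617.515)⁴ = 2.11×10³ W.

P ≈ 2.11×10³ W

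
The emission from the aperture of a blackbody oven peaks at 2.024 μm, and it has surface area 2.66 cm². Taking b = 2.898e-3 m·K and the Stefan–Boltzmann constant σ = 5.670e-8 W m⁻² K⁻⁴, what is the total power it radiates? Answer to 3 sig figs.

P ≈ 63.4 W

Wien's law: T = b/λ_max = 2.898×10⁻³/2.024×10⁻⁶ = 1431.82 K.
Area A = 2.66 cm² = 2.66×10⁻⁴ m².
Then P = σAT⁴ = 5.670×10⁻⁸×2.66×10⁻⁴×(1431.82)⁴ = 63.4 W.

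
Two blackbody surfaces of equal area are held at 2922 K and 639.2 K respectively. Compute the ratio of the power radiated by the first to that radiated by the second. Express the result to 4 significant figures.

P₁/P₂ ≈ 436.7

With equal areas, P₁/P₂ = (T₁/T₂)⁴ = (2922/639.2)⁴ = 436.7.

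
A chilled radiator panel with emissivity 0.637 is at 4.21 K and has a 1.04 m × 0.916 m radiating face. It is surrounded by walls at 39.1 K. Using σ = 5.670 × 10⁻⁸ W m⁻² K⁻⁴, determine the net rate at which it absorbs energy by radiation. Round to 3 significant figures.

Net gain ≈ 0.0804 W

Area A = 1.04 × 0.916 = 0.95264 m².
Net radiated power P_net = εσA(T⁴ − T₀⁴) = 0.637×5.670×10⁻⁸×0.95264×(4.21⁴ − 39.1⁴).
T⁴ − T₀⁴ = 314.144 − 2.33726×10⁶ = -2.33695×10⁶ K⁴, so P_net = -0.0804 W — negative, meaning a net gain of 0.0804 W.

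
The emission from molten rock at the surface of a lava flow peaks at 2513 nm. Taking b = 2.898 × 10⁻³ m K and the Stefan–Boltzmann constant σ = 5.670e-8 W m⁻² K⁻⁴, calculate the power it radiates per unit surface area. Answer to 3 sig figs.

Wien's law: T = b/λ_max = 2.898×10⁻³/2.513×10⁻⁶ = 1153.20 K.
Then I = σT⁴ = 5.670×10⁻⁸×(1153.20)⁴ = 1.00×10⁵ W/m².

I ≈ 1.00×10⁵ W/m²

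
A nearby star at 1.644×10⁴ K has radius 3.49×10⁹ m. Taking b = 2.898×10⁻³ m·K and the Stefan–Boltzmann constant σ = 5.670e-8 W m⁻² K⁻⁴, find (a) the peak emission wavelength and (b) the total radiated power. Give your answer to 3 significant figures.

λ_max ≈ 176 nm; P ≈ 6.34×10²⁹ W

(a) λ_max = b/T = 2.898×10⁻³/1.644×10⁴ = 1.763×10⁻⁷ m = 176 nm.
Surface area A = 4πR² = 4π(3.49×10⁹ m)² = 1.53060×10²⁰ m².
(b) P = σAT⁴ = 5.670×10⁻⁸×1.53060×10²⁰×(1.644×10⁴)⁴ = 6.34×10²⁹ W.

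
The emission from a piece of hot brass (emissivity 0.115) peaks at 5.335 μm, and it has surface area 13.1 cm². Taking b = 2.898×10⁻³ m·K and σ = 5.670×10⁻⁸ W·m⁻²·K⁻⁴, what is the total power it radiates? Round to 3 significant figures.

Wien's law: T = b/λ_max = 2.898×10⁻³/5.335×10⁻⁶ = 543.205 K.
Area A = 13.1 cm² = 1.31×10⁻³ m².
Then P = εσAT⁴ = 0.115×5.670×10⁻⁸×1.31×10⁻³×(543.205)⁴ = 0.744 W.

P ≈ 0.744 W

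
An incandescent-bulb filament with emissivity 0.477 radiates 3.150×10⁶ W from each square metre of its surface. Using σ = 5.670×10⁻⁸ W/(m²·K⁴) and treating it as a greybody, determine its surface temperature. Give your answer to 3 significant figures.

I = εσT⁴, so T = (I/εσ)^(1/4) = (3.150×10⁶/(0.477×5.670×10⁻⁸))^(1/4) = 3.29×10³ K.

T ≈ 3.29×10³ K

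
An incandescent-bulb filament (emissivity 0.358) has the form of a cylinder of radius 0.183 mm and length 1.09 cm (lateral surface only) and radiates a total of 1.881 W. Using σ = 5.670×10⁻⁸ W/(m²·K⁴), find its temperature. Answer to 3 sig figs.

Lateral area A = 2πrL = 2π×1.83×10⁻⁴×0.0109 = 1.25331×10⁻⁵ m².
P = εσAT⁴ ⇒ T = (P/(εσA))^(1/4) = (1.881/(0.358×5.670×10⁻⁸×1.25331×10⁻⁵))^(1/4) = 1.65×10³ K.

T ≈ 1.65×10³ K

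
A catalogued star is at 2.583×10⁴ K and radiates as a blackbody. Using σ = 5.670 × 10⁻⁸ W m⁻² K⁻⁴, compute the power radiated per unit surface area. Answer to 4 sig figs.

I ≈ 2.524×10¹⁰ W/m²

Stefan–Boltzmann: I = σT⁴ = 5.670×10⁻⁸ × (2.583×10⁴)⁴ = 2.524×10¹⁰ W/m².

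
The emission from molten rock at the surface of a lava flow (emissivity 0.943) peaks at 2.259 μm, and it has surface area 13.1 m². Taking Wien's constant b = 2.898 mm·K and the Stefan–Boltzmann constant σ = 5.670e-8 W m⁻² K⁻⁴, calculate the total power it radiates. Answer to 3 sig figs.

P ≈ 1.90×10⁶ W

Wien's law: T = b/λ_max = 2.898×10⁻³/2.259×10⁻⁶ = 1282.87 K.
Area A = 13.1 m².
Then P = εσAT⁴ = 0.943×5.670×10⁻⁸×13.1×(1282.87)⁴ = 1.90×10⁶ W.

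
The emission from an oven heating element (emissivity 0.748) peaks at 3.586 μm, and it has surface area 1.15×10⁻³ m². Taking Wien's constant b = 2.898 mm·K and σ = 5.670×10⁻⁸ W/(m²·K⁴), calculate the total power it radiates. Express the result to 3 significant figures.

P ≈ 20.8 W

Wien's law: T = b/λ_max = 2.898×10⁻³/3.586×10⁻⁶ = 808.143 K.
Area A = 1.15×10⁻³ m².
Then P = εσAT⁴ = 0.748×5.670×10⁻⁸×1.15×10⁻³×(808.143)⁴ = 20.8 W.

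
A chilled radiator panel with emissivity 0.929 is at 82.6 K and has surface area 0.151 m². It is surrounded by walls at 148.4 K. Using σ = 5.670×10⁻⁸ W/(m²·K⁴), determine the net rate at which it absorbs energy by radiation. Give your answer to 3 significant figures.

Area A = 0.151 m².
Net radiated power P_net = εσA(T⁴ − T₀⁴) = 0.929×5.670×10⁻⁸×0.151×(82.6⁴ − 148.4⁴).
T⁴ − T₀⁴ = 4.65501×10⁷ − 4.84993×10⁸ = -4.38443×10⁸ K⁴, so P_net = -3.49 W — negative, meaning a net gain of 3.49 W.

Net gain ≈ 3.49 W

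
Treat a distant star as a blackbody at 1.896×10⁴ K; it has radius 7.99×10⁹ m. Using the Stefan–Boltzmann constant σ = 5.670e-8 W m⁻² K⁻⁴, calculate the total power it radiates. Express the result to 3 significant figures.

Surface area A = 4πR² = 4π(7.99×10⁹ m)² = 8.02238×10²⁰ m².
P = σAT⁴ = 5.670×10⁻⁸ × 8.02238×10²⁰ × (1.896×10⁴)⁴ = 5.88×10³⁰ W.

P ≈ 5.88×10³⁰ W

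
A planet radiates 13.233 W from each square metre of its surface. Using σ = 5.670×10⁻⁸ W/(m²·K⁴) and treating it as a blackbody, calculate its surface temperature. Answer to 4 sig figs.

T ≈ 123.6 K

I = σT⁴, so T = (I/σ)^(1/4) = (13.233/(5.670×10⁻⁸))^(1/4) = 123.6 K.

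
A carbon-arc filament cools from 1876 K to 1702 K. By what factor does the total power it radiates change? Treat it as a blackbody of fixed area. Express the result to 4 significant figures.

P₂/P₁ ≈ 0.6775

P ∝ T⁴, so P₂/P₁ = (T₂/T₁)⁴ = (1702/1876)⁴ = (0.907249)⁴ = 0.6775.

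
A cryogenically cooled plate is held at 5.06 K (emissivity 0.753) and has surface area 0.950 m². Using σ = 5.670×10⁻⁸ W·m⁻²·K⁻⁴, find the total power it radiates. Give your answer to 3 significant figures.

Area A = 0.950 m².
P = εσAT⁴ = 0.753 × 5.670×10⁻⁸ × 0.950 × (5.06)⁴ = 2.66×10⁻⁵ W.

P ≈ 2.66×10⁻⁵ W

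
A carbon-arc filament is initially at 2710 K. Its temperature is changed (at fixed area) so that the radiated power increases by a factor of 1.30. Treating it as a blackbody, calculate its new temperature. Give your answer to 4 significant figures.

P ∝ T⁴, so T₂/T₁ = (P₂/P₁)^(1/4) = (1.30)^(1/4) = 1.06779.
T₂ = 2710 × 1.06779 = 2894 K.

T₂ ≈ 2894 K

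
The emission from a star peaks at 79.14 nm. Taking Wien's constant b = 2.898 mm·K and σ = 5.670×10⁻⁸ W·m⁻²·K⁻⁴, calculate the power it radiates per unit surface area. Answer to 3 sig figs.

I ≈ 1.02×10¹¹ W/m²

Wien's law: T = b/λ_max = 2.898×10⁻³/7.914×10⁻⁸ = 36618.7 K.
Then I = σT⁴ = 5.670×10⁻⁸×(36618.7)⁴ = 1.02×10¹¹ W/m².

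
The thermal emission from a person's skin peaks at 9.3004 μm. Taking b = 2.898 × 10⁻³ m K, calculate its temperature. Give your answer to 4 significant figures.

T ≈ 311.6 K

Wien's law gives T = b/λ_max = (2.898×10⁻³ m·K)/(9.3004×10⁻⁶ m) = 311.6 K.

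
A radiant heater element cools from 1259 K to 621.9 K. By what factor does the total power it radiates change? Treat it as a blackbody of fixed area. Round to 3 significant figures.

P ∝ T⁴, so P₂/P₁ = (T₂/T₁)⁴ = (621.9/1259)⁴ = (0.493963)⁴ = 0.0595.

P₂/P₁ ≈ 0.0595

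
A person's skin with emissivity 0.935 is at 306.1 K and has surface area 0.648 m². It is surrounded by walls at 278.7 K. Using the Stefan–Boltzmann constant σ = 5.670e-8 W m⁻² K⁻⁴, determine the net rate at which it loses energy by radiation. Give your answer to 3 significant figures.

Net loss ≈ 94.3 W

Area A = 0.648 m².
Net radiated power P_net = εσA(T⁴ − T₀⁴) = 0.935×5.670×10⁻⁸×0.648×(306.1⁴ − 278.7⁴).
T⁴ − T₀⁴ = 8.77917×10⁹ − 6.03320×10⁹ = 2.74597×10⁹ K⁴, so P_net = 94.3 W.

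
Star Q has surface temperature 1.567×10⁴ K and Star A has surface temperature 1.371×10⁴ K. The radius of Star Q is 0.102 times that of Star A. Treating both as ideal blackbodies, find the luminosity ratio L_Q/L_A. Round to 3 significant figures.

L ∝ R²T⁴, so L_Q/L_A = (R_Q/R_A)²(T_Q/T_A)⁴ = (0.102)² × (1.567×10⁴/1.371×10⁴)⁴ = 0.010404 × 1.70658 = 0.0178.

L_Q/L_A ≈ 0.0178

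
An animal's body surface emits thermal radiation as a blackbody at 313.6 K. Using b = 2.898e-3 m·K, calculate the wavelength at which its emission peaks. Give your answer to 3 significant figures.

Wien's displacement law: λ_max = b/T = (2.898×10⁻³ m·K)/(313.6 K) = 9.241×10⁻⁶ m.
That is 9.24 μm, in the infrared range.

λ_max ≈ 9.24 μm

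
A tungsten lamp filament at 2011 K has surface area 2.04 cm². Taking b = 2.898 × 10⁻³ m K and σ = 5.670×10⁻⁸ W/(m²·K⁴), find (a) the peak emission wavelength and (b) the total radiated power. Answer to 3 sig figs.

λ_max ≈ 1.44×10³ nm; P ≈ 189 W

(a) λ_max = b/T = 2.898×10⁻³/2011 = 1.441×10⁻⁶ m = 1.44×10³ nm.
Area A = 2.04 cm² = 2.04×10⁻⁴ m².
(b) P = σAT⁴ = 5.670×10⁻⁸×2.04×10⁻⁴×(2011)⁴ = 189 W.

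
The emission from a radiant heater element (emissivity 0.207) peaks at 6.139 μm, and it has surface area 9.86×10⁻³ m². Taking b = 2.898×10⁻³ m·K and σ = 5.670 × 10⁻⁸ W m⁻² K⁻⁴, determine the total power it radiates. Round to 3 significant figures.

Wien's law: T = b/λ_max = 2.898×10⁻³/6.139×10⁻⁶ = 472.064 K.
Area A = 9.86×10⁻³ m².
Then P = εσAT⁴ = 0.207×5.670×10⁻⁸×9.86×10⁻³×(472.064)⁴ = 5.75 W.

P ≈ 5.75 W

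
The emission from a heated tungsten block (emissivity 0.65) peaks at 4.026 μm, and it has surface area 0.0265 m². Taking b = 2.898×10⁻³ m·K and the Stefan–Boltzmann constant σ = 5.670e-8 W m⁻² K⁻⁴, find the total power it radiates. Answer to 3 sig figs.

P ≈ 262 W

Wien's law: T = b/λ_max = 2.898×10⁻³/4.026×10⁻⁶ = 719.821 K.
Area A = 0.0265 m².
Then P = εσAT⁴ = 0.65×5.670×10⁻⁸×0.0265×(719.821)⁴ = 262 W.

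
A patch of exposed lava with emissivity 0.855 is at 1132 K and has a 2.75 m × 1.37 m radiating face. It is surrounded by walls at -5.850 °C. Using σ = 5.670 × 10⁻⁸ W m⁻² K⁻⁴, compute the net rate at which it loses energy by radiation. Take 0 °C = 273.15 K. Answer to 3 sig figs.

Surroundings: T = -5.850 °C + 273.15 = 267.300 K.
Area A = 2.75 × 1.37 = 3.7675 m².
Net radiated power P_net = εσA(T⁴ − T₀⁴) = 0.855×5.670×10⁻⁸×3.7675×(1132⁴ − 267.300⁴).
T⁴ − T₀⁴ = 1.64205×10¹² − 5.10500×10⁹ = 1.63694×10¹² K⁴, so P_net = 2.99×10⁵ W.

Net loss ≈ 2.99×10⁵ W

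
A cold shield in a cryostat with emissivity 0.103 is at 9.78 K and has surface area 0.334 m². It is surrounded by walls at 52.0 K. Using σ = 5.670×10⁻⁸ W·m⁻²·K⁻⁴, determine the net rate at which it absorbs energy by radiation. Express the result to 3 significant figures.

Net gain ≈ 0.0142 W

Area A = 0.334 m².
Net radiated power P_net = εσA(T⁴ − T₀⁴) = 0.103×5.670×10⁻⁸×0.334×(9.78⁴ − 52.0⁴).
T⁴ − T₀⁴ = 9148.62 − 7.31162×10⁶ = -7.30247×10⁶ K⁴, so P_net = -0.0142 W — negative, meaning a net gain of 0.0142 W.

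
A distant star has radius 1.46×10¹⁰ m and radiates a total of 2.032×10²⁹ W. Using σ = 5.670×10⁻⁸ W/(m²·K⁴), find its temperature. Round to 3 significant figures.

Surface area A = 4πR² = 4π(1.46×10¹⁰ m)² = 2.67865×10²¹ m².
P = σAT⁴ ⇒ T = (P/(σA))^(1/4) = (2.032×10²⁹/(5.670×10⁻⁸×2.67865×10²¹))^(1/4) = 6.05×10³ K.

T ≈ 6.05×10³ K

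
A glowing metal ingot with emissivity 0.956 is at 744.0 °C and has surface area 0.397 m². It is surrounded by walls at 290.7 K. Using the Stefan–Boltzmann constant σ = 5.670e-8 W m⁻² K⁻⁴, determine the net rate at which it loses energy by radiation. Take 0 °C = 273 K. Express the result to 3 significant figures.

Net loss ≈ 2.29×10⁴ W

T = 744.0 °C + 273 = 1017.0 K.
Area A = 0.397 m².
Net radiated power P_net = εσA(T⁴ − T₀⁴) = 0.956×5.670×10⁻⁸×0.397×(1017.0⁴ − 290.7⁴).
T⁴ − T₀⁴ = 1.06975×10¹² − 7.14135×10⁹ = 1.06261×10¹² K⁴, so P_net = 2.29×10⁴ W.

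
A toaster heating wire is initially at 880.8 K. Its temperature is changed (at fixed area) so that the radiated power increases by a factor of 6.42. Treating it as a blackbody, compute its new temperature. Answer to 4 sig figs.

T₂ ≈ 1402 K

P ∝ T⁴, so T₂/T₁ = (P₂/P₁)^(1/4) = (6.42)^(1/4) = 1.59178.
T₂ = 880.8 × 1.59178 = 1402 K.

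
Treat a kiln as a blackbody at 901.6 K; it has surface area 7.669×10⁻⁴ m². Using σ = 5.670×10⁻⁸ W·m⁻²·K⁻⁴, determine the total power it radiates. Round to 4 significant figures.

Area A = 7.669×10⁻⁴ m².
P = σAT⁴ = 5.670×10⁻⁸ × 7.669×10⁻⁴ × (901.6)⁴ = 28.73 W.

P ≈ 28.73 W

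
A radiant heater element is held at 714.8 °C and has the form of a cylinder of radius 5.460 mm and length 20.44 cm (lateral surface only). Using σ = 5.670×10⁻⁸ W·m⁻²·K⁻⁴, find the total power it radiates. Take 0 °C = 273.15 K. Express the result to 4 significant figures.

P ≈ 378.8 W

T = 714.8 °C + 273.15 = 987.95 K.
Lateral area A = 2πrL = 2π×5.460×10⁻³×0.2044 = 7.01219×10⁻³ m².
P = σAT⁴ = 5.670×10⁻⁸ × 7.01219×10⁻³ × (987.95)⁴ = 378.8 W.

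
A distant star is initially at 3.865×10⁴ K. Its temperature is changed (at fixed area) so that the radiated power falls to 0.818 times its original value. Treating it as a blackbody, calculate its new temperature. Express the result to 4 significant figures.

T₂ ≈ 3.676×10⁴ K

P ∝ T⁴, so T₂/T₁ = (P₂/P₁)^(1/4) = (0.818)^(1/4) = 0.951017.
T₂ = 3.865×10⁴ × 0.951017 = 3.676×10⁴ K.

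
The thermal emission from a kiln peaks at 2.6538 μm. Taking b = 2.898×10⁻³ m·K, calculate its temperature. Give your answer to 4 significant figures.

Wien's law gives T = b/λ_max = (2.898×10⁻³ m·K)/(2.6538×10⁻⁶ m) = 1092 K.

T ≈ 1092 K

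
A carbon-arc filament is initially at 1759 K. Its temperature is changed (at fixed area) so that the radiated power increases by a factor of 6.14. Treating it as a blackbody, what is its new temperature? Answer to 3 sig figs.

T₂ ≈ 2.77×10³ K

P ∝ T⁴, so T₂/T₁ = (P₂/P₁)^(1/4) = (6.14)^(1/4) = 1.57414.
T₂ = 1759 × 1.57414 = 2.77×10³ K.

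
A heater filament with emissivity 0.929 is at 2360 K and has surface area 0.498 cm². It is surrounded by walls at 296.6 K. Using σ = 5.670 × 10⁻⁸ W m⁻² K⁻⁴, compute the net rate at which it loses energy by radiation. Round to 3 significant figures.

Net loss ≈ 81.4 W

Area A = 0.498 cm² = 4.98×10⁻⁵ m².
Net radiated power P_net = εσA(T⁴ − T₀⁴) = 0.929×5.670×10⁻⁸×4.98×10⁻⁵×(2360⁴ − 296.6⁴).
T⁴ − T₀⁴ = 3.10204×10¹³ − 7.73900×10⁹ = 3.10127×10¹³ K⁴, so P_net = 81.4 W.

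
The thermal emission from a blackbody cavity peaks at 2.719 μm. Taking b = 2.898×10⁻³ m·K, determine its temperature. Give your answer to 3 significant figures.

Wien's law gives T = b/λ_max = (2.898×10⁻³ m·K)/(2.719×10⁻⁶ m) = 1.07×10³ K.

T ≈ 1.07×10³ K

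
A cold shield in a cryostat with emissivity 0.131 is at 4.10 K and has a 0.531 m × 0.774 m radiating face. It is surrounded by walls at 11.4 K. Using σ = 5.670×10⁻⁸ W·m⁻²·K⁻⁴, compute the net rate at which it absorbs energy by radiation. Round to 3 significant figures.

Net gain ≈ 5.07×10⁻⁵ W

Area A = 0.531 × 0.774 = 0.410994 m².
Net radiated power P_net = εσA(T⁴ − T₀⁴) = 0.131×5.670×10⁻⁸×0.410994×(4.10⁴ − 11.4⁴).
T⁴ − T₀⁴ = 282.576 − 16889.6 = -16607.0 K⁴, so P_net = -5.07×10⁻⁵ W — negative, meaning a net gain of 5.07×10⁻⁵ W.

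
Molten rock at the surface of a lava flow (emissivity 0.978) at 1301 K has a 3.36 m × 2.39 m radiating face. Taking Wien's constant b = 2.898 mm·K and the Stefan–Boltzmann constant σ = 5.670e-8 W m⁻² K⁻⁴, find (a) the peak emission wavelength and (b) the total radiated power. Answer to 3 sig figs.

λ_max ≈ 2.23 μm; P ≈ 1.28×10⁶ W

(a) λ_max = b/T = 2.898×10⁻³/1301 = 2.228×10⁻⁶ m = 2.23 μm.
Area A = 3.36 × 2.39 = 8.0304 m².
(b) P = εσAT⁴ = 0.978×5.670×10⁻⁸×8.0304×(1301)⁴ = 1.28×10⁶ W.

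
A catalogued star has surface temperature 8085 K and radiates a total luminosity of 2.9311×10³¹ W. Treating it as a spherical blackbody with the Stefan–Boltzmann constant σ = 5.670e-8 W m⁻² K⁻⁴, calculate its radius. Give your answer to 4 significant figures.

L = 4πR²σT⁴ ⇒ R = √(L/(4πσT⁴)).
σT⁴ = 2.42272×10⁸ W/m², so R = √(2.9311×10³¹/(4π×2.42272×10⁸)) = 9.812×10¹⁰ m.

R ≈ 9.812×10¹⁰ m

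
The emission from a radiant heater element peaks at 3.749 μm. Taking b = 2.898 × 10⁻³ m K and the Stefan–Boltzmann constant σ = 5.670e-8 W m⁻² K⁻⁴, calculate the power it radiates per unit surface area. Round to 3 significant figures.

I ≈ 2.02×10⁴ W/m²

Wien's law: T = b/λ_max = 2.898×10⁻³/3.749×10⁻⁶ = 773.006 K.
Then I = σT⁴ = 5.670×10⁻⁸×(773.006)⁴ = 2.02×10⁴ W/m².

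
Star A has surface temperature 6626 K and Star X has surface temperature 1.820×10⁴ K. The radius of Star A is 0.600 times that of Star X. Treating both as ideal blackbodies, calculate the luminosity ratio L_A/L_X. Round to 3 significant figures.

L ∝ R²T⁴, so L_A/L_X = (R_A/R_X)²(T_A/T_X)⁴ = (0.600)² × (6626/1.820×10⁴)⁴ = 0.36 × 0.0175679 = 6.32×10⁻³.

L_A/L_X ≈ 6.32×10⁻³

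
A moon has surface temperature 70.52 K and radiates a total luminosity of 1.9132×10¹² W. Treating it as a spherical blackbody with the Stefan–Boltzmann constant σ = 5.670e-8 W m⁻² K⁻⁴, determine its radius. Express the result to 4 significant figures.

R ≈ 3.295×10⁵ m

L = 4πR²σT⁴ ⇒ R = √(L/(4πσT⁴)).
σT⁴ = 1.40227 W/m², so R = √(1.9132×10¹²/(4π×1.40227)) = 3.295×10⁵ m.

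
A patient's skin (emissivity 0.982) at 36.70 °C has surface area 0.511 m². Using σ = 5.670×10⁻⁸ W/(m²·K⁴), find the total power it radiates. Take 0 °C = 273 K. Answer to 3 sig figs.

P ≈ 262 W

T = 36.70 °C + 273 = 309.70 K.
Area A = 0.511 m².
P = εσAT⁴ = 0.982 × 5.670×10⁻⁸ × 0.511 × (309.70)⁴ = 262 W.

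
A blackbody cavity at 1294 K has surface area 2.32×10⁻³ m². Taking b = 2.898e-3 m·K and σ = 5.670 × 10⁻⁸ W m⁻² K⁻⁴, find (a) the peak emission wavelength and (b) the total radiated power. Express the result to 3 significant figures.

(a) λ_max = b/T = 2.898×10⁻³/1294 = 2.240×10⁻⁶ m = 2.24×10³ nm.
Area A = 2.32×10⁻³ m².
(b) P = σAT⁴ = 5.670×10⁻⁸×2.32×10⁻³×(1294)⁴ = 369 W.

λ_max ≈ 2.24×10³ nm; P ≈ 369 W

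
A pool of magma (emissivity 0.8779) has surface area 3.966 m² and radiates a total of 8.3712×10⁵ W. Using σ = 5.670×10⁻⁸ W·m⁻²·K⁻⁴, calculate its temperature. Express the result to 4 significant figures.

Area A = 3.966 m².
P = εσAT⁴ ⇒ T = (P/(εσA))^(1/4) = (8.3712×10⁵/(0.8779×5.670×10⁻⁸×3.966))^(1/4) = 1435 K.

T ≈ 1435 K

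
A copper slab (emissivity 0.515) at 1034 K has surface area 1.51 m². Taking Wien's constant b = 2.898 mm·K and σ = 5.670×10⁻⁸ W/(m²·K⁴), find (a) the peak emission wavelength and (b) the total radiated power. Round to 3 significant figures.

(a) λ_max = b/T = 2.898×10⁻³/1034 = 2.803×10⁻⁶ m = 2.80×10³ nm.
Area A = 1.51 m².
(b) P = εσAT⁴ = 0.515×5.670×10⁻⁸×1.51×(1034)⁴ = 5.04×10⁴ W.

λ_max ≈ 2.80×10³ nm; P ≈ 5.04×10⁴ W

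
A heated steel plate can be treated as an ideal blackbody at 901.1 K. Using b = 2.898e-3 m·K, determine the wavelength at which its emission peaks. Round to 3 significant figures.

Wien's displacement law: λ_max = b/T = (2.898×10⁻³ m·K)/(901.1 K) = 3.216×10⁻⁶ m.
That is 3.22 μm, in the infrared range.

λ_max ≈ 3.22 μm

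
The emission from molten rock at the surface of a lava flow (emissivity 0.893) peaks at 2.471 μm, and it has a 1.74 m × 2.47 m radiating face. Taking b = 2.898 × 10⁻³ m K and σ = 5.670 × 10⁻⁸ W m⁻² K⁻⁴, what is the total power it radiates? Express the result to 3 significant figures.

Wien's law: T = b/λ_max = 2.898×10⁻³/2.471×10⁻⁶ = 1172.80 K.
Area A = 1.74 × 2.47 = 4.2978 m².
Then P = εσAT⁴ = 0.893×5.670×10⁻⁸×4.2978×(1172.80)⁴ = 4.12×10⁵ W.

P ≈ 4.12×10⁵ W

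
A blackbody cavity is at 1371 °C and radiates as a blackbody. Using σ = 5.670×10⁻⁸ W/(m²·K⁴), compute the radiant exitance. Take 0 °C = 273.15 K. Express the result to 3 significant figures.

I ≈ 4.14×10⁵ W/m²

T = 1371 °C + 273.15 = 1644.15 K.
Stefan–Boltzmann: I = σT⁴ = 5.670×10⁻⁸ × (1644.15)⁴ = 4.14×10⁵ W/m².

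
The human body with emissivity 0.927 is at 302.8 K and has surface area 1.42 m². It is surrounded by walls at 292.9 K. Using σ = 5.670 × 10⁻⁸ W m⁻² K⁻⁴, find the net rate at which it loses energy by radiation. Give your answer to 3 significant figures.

Area A = 1.42 m².
Net radiated power P_net = εσA(T⁴ − T₀⁴) = 0.927×5.670×10⁻⁸×1.42×(302.8⁴ − 292.9⁴).
T⁴ − T₀⁴ = 8.40666×10⁹ − 7.35999×10⁹ = 1.04667×10⁹ K⁴, so P_net = 78.1 W.

Net loss ≈ 78.1 W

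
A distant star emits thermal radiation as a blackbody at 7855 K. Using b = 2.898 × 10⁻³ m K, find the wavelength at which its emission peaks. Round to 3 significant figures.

λ_max ≈ 0.369 μm

Wien's displacement law: λ_max = b/T = (2.898×10⁻³ m·K)/(7855 K) = 3.689×10⁻⁷ m.
That is 0.369 μm, in the ultraviolet range.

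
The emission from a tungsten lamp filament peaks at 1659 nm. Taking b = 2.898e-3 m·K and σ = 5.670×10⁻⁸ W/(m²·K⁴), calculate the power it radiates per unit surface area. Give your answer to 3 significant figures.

I ≈ 5.28×10⁵ W/m²

Wien's law: T = b/λ_max = 2.898×10⁻³/1.659×10⁻⁶ = 1746.84 K.
Then I = σT⁴ = 5.670×10⁻⁸×(1746.84)⁴ = 5.28×10⁵ W/m².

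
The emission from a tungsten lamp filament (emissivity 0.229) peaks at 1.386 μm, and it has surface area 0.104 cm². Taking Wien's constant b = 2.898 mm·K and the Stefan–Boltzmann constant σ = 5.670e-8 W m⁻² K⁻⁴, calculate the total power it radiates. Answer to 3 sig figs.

P ≈ 2.58 W

Wien's law: T = b/λ_max = 2.898×10⁻³/1.386×10⁻⁶ = 2090.91 K.
Area A = 0.104 cm² = 1.04×10⁻⁵ m².
Then P = εσAT⁴ = 0.229×5.670×10⁻⁸×1.04×10⁻⁵×(2090.91)⁴ = 2.58 W.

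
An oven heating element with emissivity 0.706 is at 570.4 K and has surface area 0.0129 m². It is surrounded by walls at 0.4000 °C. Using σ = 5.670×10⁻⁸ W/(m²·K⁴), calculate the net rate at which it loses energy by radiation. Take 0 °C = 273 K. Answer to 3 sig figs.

Net loss ≈ 51.8 W

Surroundings: T = 0.4000 °C + 273 = 273.4000 K.
Area A = 0.0129 m².
Net radiated power P_net = εσA(T⁴ − T₀⁴) = 0.706×5.670×10⁻⁸×0.0129×(570.4⁴ − 273.4000⁴).
T⁴ − T₀⁴ = 1.05857×10¹¹ − 5.58720×10⁹ = 1.00270×10¹¹ K⁴, so P_net = 51.8 W.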